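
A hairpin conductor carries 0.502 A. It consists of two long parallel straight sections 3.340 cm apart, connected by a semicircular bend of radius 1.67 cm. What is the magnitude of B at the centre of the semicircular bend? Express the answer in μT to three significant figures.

The semicircular arc contributes B_arc = μ₀I·π/(4πR) = μ₀I/(4R) = 9.44×10⁻⁶ T.
Each semi-infinite lead is at perpendicular distance R = 0.0167 m from the centre, with the perpendicular foot at its near end, so it contributes μ₀I/(4πR); both point the same way, together 6.01×10⁻⁶ T.
Arc and leads all point the same direction: B = 9.44×10⁻⁶ + 6.01×10⁻⁶ = 1.55×10⁻⁵ T.

B ≈ 15.5 μT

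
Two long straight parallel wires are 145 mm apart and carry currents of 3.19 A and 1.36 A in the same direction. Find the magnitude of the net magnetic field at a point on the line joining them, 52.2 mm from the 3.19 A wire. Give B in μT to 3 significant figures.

Each long wire gives B = μ₀I/(2πd). Distances are d₁ = 0.0522 m and d₂ = 0.0928 m.
B₁ = 1.22×10⁻⁵ T, B₂ = 2.93×10⁻⁶ T.
Between parallel currents the two contributions point in opposite directions, so they subtract. B = |B₁ − B₂| = |1.22×10⁻⁵ − 2.93×10⁻⁶| = 9.29×10⁻⁶ T.

B ≈ 9.29 μT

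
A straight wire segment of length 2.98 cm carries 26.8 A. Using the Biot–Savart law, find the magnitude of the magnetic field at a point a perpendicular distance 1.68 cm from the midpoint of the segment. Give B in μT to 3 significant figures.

B ≈ 212 μT

For a finite straight segment, B = (μ₀I/4πd)(sinθ₁ + sinθ₂), where θ₁, θ₂ are the angles from the perpendicular to each end.
The perpendicular from the point meets the wire at its midpoint, so each end is L/2 = 0.0149 m away along the wire.
sinθ₁ = 0.0149/√(0.0149²+0.0168²) = 0.6635; sinθ₂ = 0.0149/√(0.0149²+0.0168²) = 0.6635.
B = (4π×10⁻⁷ × 26.8) / (4π × 0.0168) × (0.6635 + 0.6635) = 2.12×10⁻⁴ T.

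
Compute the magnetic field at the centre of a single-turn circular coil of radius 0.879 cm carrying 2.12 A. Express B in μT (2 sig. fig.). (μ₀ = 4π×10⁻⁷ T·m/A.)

B ≈ 150 μT

At the centre of a circular loop the Biot–Savart law gives B = μ₀I/(2R).
B = (4π×10⁻⁷ × 2.12) / (2 × 0.00879) = 1.52×10⁻⁴ T.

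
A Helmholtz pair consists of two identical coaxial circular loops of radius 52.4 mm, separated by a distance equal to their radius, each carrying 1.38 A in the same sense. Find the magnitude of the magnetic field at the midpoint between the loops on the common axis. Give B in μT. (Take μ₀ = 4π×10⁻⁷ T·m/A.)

Each loop contributes B = μ₀IR²/[2(R²+z²)^(3/2)] on the axis, with z measured from that loop.
Loop 1 (z = 0.0262 m): B₁ = 1.18×10⁻⁵ T. Loop 2 (z = 0.0262 m): B₂ = 1.18×10⁻⁵ T.
The fields add: B = B₁ + B₂ = 2.37×10⁻⁵ T.

B ≈ 23.7 μT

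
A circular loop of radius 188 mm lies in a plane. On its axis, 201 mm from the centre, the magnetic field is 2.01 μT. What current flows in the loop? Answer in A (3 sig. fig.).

I ≈ 1.89 A

On the axis of a loop, B = μ₀IR²/[2(R²+z²)^(3/2)], so I = 2B(R²+z²)^(3/2)/(μ₀R²).
R² + z² = 0.03534 + 0.0404 = 0.07575 m²; raised to 3/2 gives 2.08×10⁻² m³.
I = 2 × 2.01×10⁻⁶ × 2.08×10⁻² / (1.26×10⁻⁶ × 0.03534) = 1.89 A.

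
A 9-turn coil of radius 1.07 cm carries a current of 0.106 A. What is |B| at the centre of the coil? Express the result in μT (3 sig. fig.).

For an N-turn flat coil, B = Nμ₀I/(2R) with R = 0.0107 m.
B = 9 × 6.22×10⁻⁶ T = 5.60×10⁻⁵ T.

B ≈ 56.0 μT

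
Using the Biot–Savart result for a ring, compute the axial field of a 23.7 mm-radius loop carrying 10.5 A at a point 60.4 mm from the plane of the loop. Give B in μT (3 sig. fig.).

On the axis of a circular loop, B = μ₀IR² / [2(R²+z²)^(3/2)].
R² + z² = (0.0237)² + (0.0604)² = 0.00421 m², and (R²+z²)^(3/2) = 2.73×10⁻⁴ m³.
B = (4π×10⁻⁷ × 10.5 × 0.0005617) / (2 × 2.73×10⁻⁴) = 1.36×10⁻⁵ T.

B ≈ 13.6 μT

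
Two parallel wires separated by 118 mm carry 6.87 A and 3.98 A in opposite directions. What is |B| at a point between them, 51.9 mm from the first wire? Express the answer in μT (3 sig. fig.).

Each long wire gives B = μ₀I/(2πd). Distances are d₁ = 0.0519 m and d₂ = 0.0661 m.
B₁ = 2.65×10⁻⁵ T, B₂ = 1.20×10⁻⁵ T.
Between antiparallel currents both contributions point the same way, so they add. B = B₁ + B₂ = 2.65×10⁻⁵ + 1.20×10⁻⁵ = 3.85×10⁻⁵ T.

B ≈ 38.5 μT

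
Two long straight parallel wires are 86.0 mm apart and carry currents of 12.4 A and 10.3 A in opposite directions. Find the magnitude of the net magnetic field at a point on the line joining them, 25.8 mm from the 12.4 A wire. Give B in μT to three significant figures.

Each long wire gives B = μ₀I/(2πd). Distances are d₁ = 0.0258 m and d₂ = 0.0602 m.
B₁ = 9.61×10⁻⁵ T, B₂ = 3.42×10⁻⁵ T.
Between antiparallel currents both contributions point the same way, so they add. B = B₁ + B₂ = 9.61×10⁻⁵ + 3.42×10⁻⁵ = 1.30×10⁻⁴ T.

B ≈ 130 μT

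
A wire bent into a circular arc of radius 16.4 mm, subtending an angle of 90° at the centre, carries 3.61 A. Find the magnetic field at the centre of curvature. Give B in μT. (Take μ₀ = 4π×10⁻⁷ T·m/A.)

The Biot–Savart field of a circular arc at its centre is B = μ₀Iφ/(4πR), with φ = 1.571 rad.
B = (4π×10⁻⁷ × 3.61 × 1.571) / (4π × 0.0164) = 3.46×10⁻⁵ T.

B ≈ 34.6 μT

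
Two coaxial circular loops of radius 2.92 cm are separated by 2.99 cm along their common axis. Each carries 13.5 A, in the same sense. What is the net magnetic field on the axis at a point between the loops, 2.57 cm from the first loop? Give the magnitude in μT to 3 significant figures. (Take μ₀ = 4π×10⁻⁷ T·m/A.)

Each loop contributes B = μ₀IR²/[2(R²+z²)^(3/2)] on the axis, with z measured from that loop.
Loop 1 (z = 0.0257 m): B₁ = 1.23×10⁻⁴ T. Loop 2 (z = 0.0042 m): B₂ = 2.82×10⁻⁴ T.
The fields add: B = B₁ + B₂ = 4.05×10⁻⁴ T.

B ≈ 405 μT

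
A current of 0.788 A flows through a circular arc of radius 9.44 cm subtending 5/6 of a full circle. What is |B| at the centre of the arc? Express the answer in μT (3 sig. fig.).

B ≈ 4.37 μT

The Biot–Savart field of a circular arc at its centre is B = μ₀Iφ/(4πR), with φ = 5.236 rad.
B = (4π×10⁻⁷ × 0.788 × 5.236) / (4π × 0.0944) = 4.37×10⁻⁶ T.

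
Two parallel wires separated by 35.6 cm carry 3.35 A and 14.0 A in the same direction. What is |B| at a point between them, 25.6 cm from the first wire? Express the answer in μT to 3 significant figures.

B ≈ 25.4 μT

Each long wire gives B = μ₀I/(2πd). Distances are d₁ = 0.256 m and d₂ = 0.1 m.
B₁ = 2.62×10⁻⁶ T, B₂ = 2.80×10⁻⁵ T.
Between parallel currents the two contributions point in opposite directions, so they subtract. B = |B₁ − B₂| = |2.62×10⁻⁶ − 2.80×10⁻⁵| = 2.54×10⁻⁵ T.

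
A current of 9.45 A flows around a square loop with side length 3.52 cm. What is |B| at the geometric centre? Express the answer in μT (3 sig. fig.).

B ≈ 304 μT

Each side is a finite straight segment at perpendicular distance d = a/(2 tan(π/4)) = 0.0176 m from the centre, with end-angles ±π/4.
One side contributes B₁ = (μ₀I/4πd)·2 sin(π/4) = 7.59×10⁻⁵ T.
All 4 sides add in the same direction: B = 4 × 7.59×10⁻⁵ = 3.04×10⁻⁴ T.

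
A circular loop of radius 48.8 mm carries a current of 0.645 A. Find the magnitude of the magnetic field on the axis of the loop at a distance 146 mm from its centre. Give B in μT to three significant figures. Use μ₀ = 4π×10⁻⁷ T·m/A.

On the axis of a circular loop, B = μ₀IR² / [2(R²+z²)^(3/2)].
R² + z² = (0.0488)² + (0.146)² = 0.0237 m², and (R²+z²)^(3/2) = 3.65×10⁻³ m³.
B = (4π×10⁻⁷ × 0.645 × 0.002381) / (2 × 3.65×10⁻³) = 2.65×10⁻⁷ T.

B ≈ 0.265 μT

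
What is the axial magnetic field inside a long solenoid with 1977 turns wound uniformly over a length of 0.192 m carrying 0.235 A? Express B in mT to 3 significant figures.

B ≈ 3.04 mT

Inside a long solenoid, B = μ₀nI with n = 1.030×10⁴ turns/m.
B = 4π×10⁻⁷ × 1.030×10⁴ × 0.235 = 3.04×10⁻³ T.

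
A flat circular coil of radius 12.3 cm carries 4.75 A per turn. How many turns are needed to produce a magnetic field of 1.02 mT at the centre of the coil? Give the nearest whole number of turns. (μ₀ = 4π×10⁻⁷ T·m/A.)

N = 42

For an N-turn coil, B = Nμ₀I/(2R). A single turn gives B₁ = 2.43×10⁻⁵ T with R = 0.123 m.
N = B/B₁ = 1.02×10⁻³ / 2.43×10⁻⁵ = 42.04.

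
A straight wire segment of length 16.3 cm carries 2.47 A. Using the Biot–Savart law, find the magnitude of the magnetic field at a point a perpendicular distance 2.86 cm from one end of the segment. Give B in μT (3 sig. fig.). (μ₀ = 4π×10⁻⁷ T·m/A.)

B ≈ 8.51 μT

For a finite straight segment, B = (μ₀I/4πd)(sinθ₁ + sinθ₂), where θ₁, θ₂ are the angles from the perpendicular to each end.
The perpendicular foot is at one end, so the two end-offsets along the wire are 0 and L = 0.163 m.
sinθ₁ = 0/√(0²+0.0286²) = 0.0000; sinθ₂ = 0.163/√(0.163²+0.0286²) = 0.9850.
B = (4π×10⁻⁷ × 2.47) / (4π × 0.0286) × (0.0000 + 0.9850) = 8.51×10⁻⁶ T.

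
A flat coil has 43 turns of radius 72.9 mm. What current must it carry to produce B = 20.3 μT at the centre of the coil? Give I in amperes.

I ≈ 0.0548 A

For an N-turn coil, B = Nμ₀I/(2R) with R = 0.0729 m, so I = 2RB/(Nμ₀) = 2 × 0.0729 × 2.03×10⁻⁵ / (43 × 4π×10⁻⁷) = 5.48×10⁻² A.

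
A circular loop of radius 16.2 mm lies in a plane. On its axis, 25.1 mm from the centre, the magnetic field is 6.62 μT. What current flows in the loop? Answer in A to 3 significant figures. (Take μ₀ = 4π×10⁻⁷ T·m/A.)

On the axis of a loop, B = μ₀IR²/[2(R²+z²)^(3/2)], so I = 2B(R²+z²)^(3/2)/(μ₀R²).
R² + z² = 0.0002624 + 0.00063 = 0.0008925 m²; raised to 3/2 gives 2.67×10⁻⁵ m³.
I = 2 × 6.62×10⁻⁶ × 2.67×10⁻⁵ / (1.26×10⁻⁶ × 0.0002624) = 1.07 A.

I ≈ 1.07 A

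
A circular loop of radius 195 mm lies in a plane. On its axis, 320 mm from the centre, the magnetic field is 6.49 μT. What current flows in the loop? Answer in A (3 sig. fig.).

On the axis of a loop, B = μ₀IR²/[2(R²+z²)^(3/2)], so I = 2B(R²+z²)^(3/2)/(μ₀R²).
R² + z² = 0.03803 + 0.1024 = 0.1404 m²; raised to 3/2 gives 5.26×10⁻² m³.
I = 2 × 6.49×10⁻⁶ × 5.26×10⁻² / (1.26×10⁻⁶ × 0.03803) = 14.3 A.

I ≈ 14.3 A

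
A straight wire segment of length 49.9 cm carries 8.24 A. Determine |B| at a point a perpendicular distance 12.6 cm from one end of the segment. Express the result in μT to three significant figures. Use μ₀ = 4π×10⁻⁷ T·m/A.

For a finite straight segment, B = (μ₀I/4πd)(sinθ₁ + sinθ₂), where θ₁, θ₂ are the angles from the perpendicular to each end.
The perpendicular foot is at one end, so the two end-offsets along the wire are 0 and L = 0.499 m.
sinθ₁ = 0/√(0²+0.126²) = 0.0000; sinθ₂ = 0.499/√(0.499²+0.126²) = 0.9696.
B = (4π×10⁻⁷ × 8.24) / (4π × 0.126) × (0.0000 + 0.9696) = 6.34×10⁻⁶ T.

B ≈ 6.34 μT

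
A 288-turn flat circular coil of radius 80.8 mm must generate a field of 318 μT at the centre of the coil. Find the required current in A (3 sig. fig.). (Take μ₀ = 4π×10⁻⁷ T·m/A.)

For an N-turn coil, B = Nμ₀I/(2R) with R = 0.0808 m, so I = 2RB/(Nμ₀) = 2 × 0.0808 × 3.18×10⁻⁴ / (288 × 4π×10⁻⁷) = 0.142 A.

I ≈ 0.142 A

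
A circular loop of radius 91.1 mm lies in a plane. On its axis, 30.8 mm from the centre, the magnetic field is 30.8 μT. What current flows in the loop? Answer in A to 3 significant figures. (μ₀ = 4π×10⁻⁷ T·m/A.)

On the axis of a loop, B = μ₀IR²/[2(R²+z²)^(3/2)], so I = 2B(R²+z²)^(3/2)/(μ₀R²).
R² + z² = 0.008299 + 0.0009486 = 0.009248 m²; raised to 3/2 gives 8.89×10⁻⁴ m³.
I = 2 × 3.08×10⁻⁵ × 8.89×10⁻⁴ / (1.26×10⁻⁶ × 0.008299) = 5.25 A.

I ≈ 5.25 A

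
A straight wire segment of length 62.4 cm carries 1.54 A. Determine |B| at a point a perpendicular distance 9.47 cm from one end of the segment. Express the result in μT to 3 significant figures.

B ≈ 1.61 μT

For a finite straight segment, B = (μ₀I/4πd)(sinθ₁ + sinθ₂), where θ₁, θ₂ are the angles from the perpendicular to each end.
The perpendicular foot is at one end, so the two end-offsets along the wire are 0 and L = 0.624 m.
sinθ₁ = 0/√(0²+0.0947²) = 0.0000; sinθ₂ = 0.624/√(0.624²+0.0947²) = 0.9887.
B = (4π×10⁻⁷ × 1.54) / (4π × 0.0947) × (0.0000 + 0.9887) = 1.61×10⁻⁶ T.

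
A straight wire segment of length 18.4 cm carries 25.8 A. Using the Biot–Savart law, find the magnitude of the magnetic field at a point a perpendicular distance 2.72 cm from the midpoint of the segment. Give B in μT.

B ≈ 182 μT

For a finite straight segment, B = (μ₀I/4πd)(sinθ₁ + sinθ₂), where θ₁, θ₂ are the angles from the perpendicular to each end.
The perpendicular from the point meets the wire at its midpoint, so each end is L/2 = 0.092 m away along the wire.
sinθ₁ = 0.092/√(0.092²+0.0272²) = 0.9590; sinθ₂ = 0.092/√(0.092²+0.0272²) = 0.9590.
B = (4π×10⁻⁷ × 25.8) / (4π × 0.0272) × (0.9590 + 0.9590) = 1.82×10⁻⁴ T.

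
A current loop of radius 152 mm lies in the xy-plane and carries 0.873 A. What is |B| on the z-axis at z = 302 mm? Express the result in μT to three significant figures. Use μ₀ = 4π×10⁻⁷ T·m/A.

B ≈ 0.328 μT

On the axis of a circular loop, B = μ₀IR² / [2(R²+z²)^(3/2)].
R² + z² = (0.152)² + (0.302)² = 0.1143 m², and (R²+z²)^(3/2) = 3.86×10⁻² m³.
B = (4π×10⁻⁷ × 0.873 × 0.0231) / (2 × 3.86×10⁻²) = 3.28×10⁻⁷ T.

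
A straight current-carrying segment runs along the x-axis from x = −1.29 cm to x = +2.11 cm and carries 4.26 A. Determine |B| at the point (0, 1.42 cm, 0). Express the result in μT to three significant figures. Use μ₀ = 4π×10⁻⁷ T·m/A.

B ≈ 45.1 μT

For a finite straight segment, B = (μ₀I/4πd)(sinθ₁ + sinθ₂), where θ₁, θ₂ are the angles from the perpendicular to each end.
The perpendicular distance is d = 0.0142 m; the end-offsets along the wire are a = 0.0129 m and b = 0.0211 m.
sinθ₁ = 0.0129/√(0.0129²+0.0142²) = 0.6724; sinθ₂ = 0.0211/√(0.0211²+0.0142²) = 0.8296.
B = (4π×10⁻⁷ × 4.26) / (4π × 0.0142) × (0.6724 + 0.8296) = 4.51×10⁻⁵ T.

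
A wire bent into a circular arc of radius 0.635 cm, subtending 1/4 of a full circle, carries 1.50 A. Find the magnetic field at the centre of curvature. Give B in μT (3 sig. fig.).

B ≈ 37.1 μT

The Biot–Savart field of a circular arc at its centre is B = μ₀Iφ/(4πR), with φ = 1.571 rad.
B = (4π×10⁻⁷ × 1.50 × 1.571) / (4π × 0.00635) = 3.71×10⁻⁵ T.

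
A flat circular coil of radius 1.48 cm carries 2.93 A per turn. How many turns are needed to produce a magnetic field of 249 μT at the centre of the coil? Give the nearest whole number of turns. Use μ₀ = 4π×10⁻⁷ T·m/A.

N = 2

For an N-turn coil, B = Nμ₀I/(2R). A single turn gives B₁ = 1.24×10⁻⁴ T with R = 0.0148 m.
N = B/B₁ = 2.49×10⁻⁴ / 1.24×10⁻⁴ = 2.00.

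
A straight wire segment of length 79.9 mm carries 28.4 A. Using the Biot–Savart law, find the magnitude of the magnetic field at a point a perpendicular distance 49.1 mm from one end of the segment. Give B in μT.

B ≈ 49.3 μT

For a finite straight segment, B = (μ₀I/4πd)(sinθ₁ + sinθ₂), where θ₁, θ₂ are the angles from the perpendicular to each end.
The perpendicular foot is at one end, so the two end-offsets along the wire are 0 and L = 0.0799 m.
sinθ₁ = 0/√(0²+0.0491²) = 0.0000; sinθ₂ = 0.0799/√(0.0799²+0.0491²) = 0.8520.
B = (4π×10⁻⁷ × 28.4) / (4π × 0.0491) × (0.0000 + 0.8520) = 4.93×10⁻⁵ T.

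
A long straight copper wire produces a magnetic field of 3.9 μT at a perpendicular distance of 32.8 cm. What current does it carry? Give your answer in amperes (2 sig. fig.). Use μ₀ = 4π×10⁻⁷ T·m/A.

I ≈ 6.4 A

For a long straight wire B = μ₀I/(2πd), so I = 2πdB/μ₀.
I = 2π × 0.328 × 3.90×10⁻⁶ / (4π×10⁻⁷) = 6.40 A.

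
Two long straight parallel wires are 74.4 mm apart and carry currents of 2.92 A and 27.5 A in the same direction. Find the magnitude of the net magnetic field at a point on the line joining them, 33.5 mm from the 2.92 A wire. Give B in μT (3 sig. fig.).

B ≈ 117 μT

Each long wire gives B = μ₀I/(2πd). Distances are d₁ = 0.0335 m and d₂ = 0.0409 m.
B₁ = 1.74×10⁻⁵ T, B₂ = 1.34×10⁻⁴ T.
Between parallel currents the two contributions point in opposite directions, so they subtract. B = |B₁ − B₂| = |1.74×10⁻⁵ − 1.34×10⁻⁴| = 1.17×10⁻⁴ T.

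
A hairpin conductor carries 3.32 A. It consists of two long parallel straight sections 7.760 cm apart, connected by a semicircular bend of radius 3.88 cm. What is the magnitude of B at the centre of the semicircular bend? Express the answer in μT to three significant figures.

The semicircular arc contributes B_arc = μ₀I·π/(4πR) = μ₀I/(4R) = 2.69×10⁻⁵ T.
Each semi-infinite lead is at perpendicular distance R = 0.0388 m from the centre, with the perpendicular foot at its near end, so it contributes μ₀I/(4πR); both point the same way, together 1.71×10⁻⁵ T.
Arc and leads all point the same direction: B = 2.69×10⁻⁵ + 1.71×10⁻⁵ = 4.40×10⁻⁵ T.

B ≈ 44.0 μT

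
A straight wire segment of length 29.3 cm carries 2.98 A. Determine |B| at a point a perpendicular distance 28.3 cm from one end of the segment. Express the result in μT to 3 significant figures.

B ≈ 0.757 μT

For a finite straight segment, B = (μ₀I/4πd)(sinθ₁ + sinθ₂), where θ₁, θ₂ are the angles from the perpendicular to each end.
The perpendicular foot is at one end, so the two end-offsets along the wire are 0 and L = 0.293 m.
sinθ₁ = 0/√(0²+0.283²) = 0.0000; sinθ₂ = 0.293/√(0.293²+0.283²) = 0.7193.
B = (4π×10⁻⁷ × 2.98) / (4π × 0.283) × (0.0000 + 0.7193) = 7.57×10⁻⁷ T.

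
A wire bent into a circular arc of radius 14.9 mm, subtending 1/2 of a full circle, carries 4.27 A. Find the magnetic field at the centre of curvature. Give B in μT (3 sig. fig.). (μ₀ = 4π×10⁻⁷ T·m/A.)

The Biot–Savart field of a circular arc at its centre is B = μ₀Iφ/(4πR), with φ = 3.142 rad.
B = (4π×10⁻⁷ × 4.27 × 3.142) / (4π × 0.0149) = 9.00×10⁻⁵ T.

B ≈ 90.0 μT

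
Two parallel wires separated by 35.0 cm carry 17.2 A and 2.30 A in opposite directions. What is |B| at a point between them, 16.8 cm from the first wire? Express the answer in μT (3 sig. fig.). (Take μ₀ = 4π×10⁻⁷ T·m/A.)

B ≈ 23.0 μT

Each long wire gives B = μ₀I/(2πd). Distances are d₁ = 0.168 m and d₂ = 0.182 m.
B₁ = 2.05×10⁻⁵ T, B₂ = 2.53×10⁻⁶ T.
Between antiparallel currents both contributions point the same way, so they add. B = B₁ + B₂ = 2.05×10⁻⁵ + 2.53×10⁻⁶ = 2.30×10⁻⁵ T.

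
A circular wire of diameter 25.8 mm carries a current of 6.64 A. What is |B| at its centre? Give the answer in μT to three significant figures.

B ≈ 323 μT

At the centre of a circular loop the Biot–Savart law gives B = μ₀I/(2R) (so R = 0.0129 m).
B = (4π×10⁻⁷ × 6.64) / (2 × 0.0129) = 3.23×10⁻⁴ T.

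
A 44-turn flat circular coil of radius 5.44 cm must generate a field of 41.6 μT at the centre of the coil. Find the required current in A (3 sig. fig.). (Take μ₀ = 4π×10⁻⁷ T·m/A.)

For an N-turn coil, B = Nμ₀I/(2R) with R = 0.0544 m, so I = 2RB/(Nμ₀) = 2 × 0.0544 × 4.16×10⁻⁵ / (44 × 4π×10⁻⁷) = 8.19×10⁻² A.

I ≈ 0.0819 A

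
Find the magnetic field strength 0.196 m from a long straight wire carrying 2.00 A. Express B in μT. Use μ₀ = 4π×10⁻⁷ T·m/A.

B ≈ 2.04 μT

For an infinitely long straight wire, B = μ₀I/(2πd).
B = (4π×10⁻⁷ × 2.00) / (2π × 0.196) = 2.04×10⁻⁶ T.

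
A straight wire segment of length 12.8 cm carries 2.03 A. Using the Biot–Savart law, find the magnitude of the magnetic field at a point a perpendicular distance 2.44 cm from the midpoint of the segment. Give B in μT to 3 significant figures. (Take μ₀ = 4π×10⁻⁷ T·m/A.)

For a finite straight segment, B = (μ₀I/4πd)(sinθ₁ + sinθ₂), where θ₁, θ₂ are the angles from the perpendicular to each end.
The perpendicular from the point meets the wire at its midpoint, so each end is L/2 = 0.064 m away along the wire.
sinθ₁ = 0.064/√(0.064²+0.0244²) = 0.9344; sinθ₂ = 0.064/√(0.064²+0.0244²) = 0.9344.
B = (4π×10⁻⁷ × 2.03) / (4π × 0.0244) × (0.9344 + 0.9344) = 1.55×10⁻⁵ T.

B ≈ 15.5 μT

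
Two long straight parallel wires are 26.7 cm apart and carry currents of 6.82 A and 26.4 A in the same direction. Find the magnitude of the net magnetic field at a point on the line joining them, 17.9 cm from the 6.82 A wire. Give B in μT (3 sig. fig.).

Each long wire gives B = μ₀I/(2πd). Distances are d₁ = 0.179 m and d₂ = 0.088 m.
B₁ = 7.62×10⁻⁶ T, B₂ = 6.00×10⁻⁵ T.
Between parallel currents the two contributions point in opposite directions, so they subtract. B = |B₁ − B₂| = |7.62×10⁻⁶ − 6.00×10⁻⁵| = 5.24×10⁻⁵ T.

B ≈ 52.4 μT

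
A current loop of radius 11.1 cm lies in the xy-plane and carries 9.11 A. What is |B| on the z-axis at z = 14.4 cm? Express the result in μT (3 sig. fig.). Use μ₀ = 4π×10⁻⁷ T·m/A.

On the axis of a circular loop, B = μ₀IR² / [2(R²+z²)^(3/2)].
R² + z² = (0.111)² + (0.144)² = 0.03306 m², and (R²+z²)^(3/2) = 6.01×10⁻³ m³.
B = (4π×10⁻⁷ × 9.11 × 0.01232) / (2 × 6.01×10⁻³) = 1.17×10⁻⁵ T.

B ≈ 11.7 μT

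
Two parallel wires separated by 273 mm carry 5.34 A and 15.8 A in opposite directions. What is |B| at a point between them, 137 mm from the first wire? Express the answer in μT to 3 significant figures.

B ≈ 31.0 μT

Each long wire gives B = μ₀I/(2πd). Distances are d₁ = 0.137 m and d₂ = 0.136 m.
B₁ = 7.80×10⁻⁶ T, B₂ = 2.32×10⁻⁵ T.
Between antiparallel currents both contributions point the same way, so they add. B = B₁ + B₂ = 7.80×10⁻⁶ + 2.32×10⁻⁵ = 3.10×10⁻⁵ T.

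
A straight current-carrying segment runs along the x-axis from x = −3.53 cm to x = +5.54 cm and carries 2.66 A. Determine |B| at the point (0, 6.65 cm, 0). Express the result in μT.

For a finite straight segment, B = (μ₀I/4πd)(sinθ₁ + sinθ₂), where θ₁, θ₂ are the angles from the perpendicular to each end.
The perpendicular distance is d = 0.0665 m; the end-offsets along the wire are a = 0.0353 m and b = 0.0554 m.
sinθ₁ = 0.0353/√(0.0353²+0.0665²) = 0.4689; sinθ₂ = 0.0554/√(0.0554²+0.0665²) = 0.6401.
B = (4π×10⁻⁷ × 2.66) / (4π × 0.0665) × (0.4689 + 0.6401) = 4.44×10⁻⁶ T.

B ≈ 4.44 μT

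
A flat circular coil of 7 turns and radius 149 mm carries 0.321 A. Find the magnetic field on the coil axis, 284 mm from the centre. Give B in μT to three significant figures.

B ≈ 0.950 μT

For an N-turn flat coil, B = Nμ₀IR²/[2(R²+z²)^(3/2)] with R = 0.149 m, z = 0.284 m.
B = 7 × 1.36×10⁻⁷ T = 9.50×10⁻⁷ T.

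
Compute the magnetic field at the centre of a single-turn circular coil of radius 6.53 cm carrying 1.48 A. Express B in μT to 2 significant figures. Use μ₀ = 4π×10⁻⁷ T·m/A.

B ≈ 14 μT

At the centre of a circular loop the Biot–Savart law gives B = μ₀I/(2R).
B = (4π×10⁻⁷ × 1.48) / (2 × 0.0653) = 1.42×10⁻⁵ T.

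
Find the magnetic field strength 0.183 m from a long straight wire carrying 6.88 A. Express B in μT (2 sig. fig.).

B ≈ 7.5 μT

For an infinitely long straight wire, B = μ₀I/(2πd).
B = (4π×10⁻⁷ × 6.88) / (2π × 0.183) = 7.52×10⁻⁶ T.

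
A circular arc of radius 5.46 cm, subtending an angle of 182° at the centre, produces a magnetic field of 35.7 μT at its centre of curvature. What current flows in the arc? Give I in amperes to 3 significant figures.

I ≈ 6.14 A

For a circular arc, B = μ₀Iφ/(4πR) with φ in radians; here φ = 3.176 rad.
So I = 4πRB/(μ₀φ) = 4π × 0.0546 × 3.57×10⁻⁵ / (4π×10⁻⁷ × 3.176) = 6.14 A.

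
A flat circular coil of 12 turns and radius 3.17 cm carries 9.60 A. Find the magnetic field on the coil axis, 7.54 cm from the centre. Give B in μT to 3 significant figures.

B ≈ 133 μT

For an N-turn flat coil, B = Nμ₀IR²/[2(R²+z²)^(3/2)] with R = 0.0317 m, z = 0.0754 m.
B = 12 × 1.11×10⁻⁵ T = 1.33×10⁻⁴ T.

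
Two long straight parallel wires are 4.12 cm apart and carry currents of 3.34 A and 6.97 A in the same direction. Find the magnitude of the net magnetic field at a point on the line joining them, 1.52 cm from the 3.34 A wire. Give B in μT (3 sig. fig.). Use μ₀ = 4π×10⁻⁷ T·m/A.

Each long wire gives B = μ₀I/(2πd). Distances are d₁ = 0.0152 m and d₂ = 0.026 m.
B₁ = 4.39×10⁻⁵ T, B₂ = 5.36×10⁻⁵ T.
Between parallel currents the two contributions point in opposite directions, so they subtract. B = |B₁ − B₂| = |4.39×10⁻⁵ − 5.36×10⁻⁵| = 9.67×10⁻⁶ T.

B ≈ 9.67 μT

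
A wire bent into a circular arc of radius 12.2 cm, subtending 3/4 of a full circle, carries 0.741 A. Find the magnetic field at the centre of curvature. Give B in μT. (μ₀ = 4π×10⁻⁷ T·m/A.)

The Biot–Savart field of a circular arc at its centre is B = μ₀Iφ/(4πR), with φ = 4.712 rad.
B = (4π×10⁻⁷ × 0.741 × 4.712) / (4π × 0.122) = 2.86×10⁻⁶ T.

B ≈ 2.86 μT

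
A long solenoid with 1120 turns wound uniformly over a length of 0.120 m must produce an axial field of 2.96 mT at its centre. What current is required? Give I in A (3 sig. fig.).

I ≈ 0.252 A

Inside a long solenoid B = μ₀nI with n = 9333 m⁻¹, so I = B/(μ₀n).
I = 2.96×10⁻³ / (4π×10⁻⁷ × 9333) = 0.252 A.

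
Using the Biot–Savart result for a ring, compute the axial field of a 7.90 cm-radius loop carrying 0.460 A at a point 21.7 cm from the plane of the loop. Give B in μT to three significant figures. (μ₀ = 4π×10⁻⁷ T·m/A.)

On the axis of a circular loop, B = μ₀IR² / [2(R²+z²)^(3/2)].
R² + z² = (0.079)² + (0.217)² = 0.05333 m², and (R²+z²)^(3/2) = 1.23×10⁻² m³.
B = (4π×10⁻⁷ × 0.460 × 0.006241) / (2 × 1.23×10⁻²) = 1.46×10⁻⁷ T.

B ≈ 0.146 μT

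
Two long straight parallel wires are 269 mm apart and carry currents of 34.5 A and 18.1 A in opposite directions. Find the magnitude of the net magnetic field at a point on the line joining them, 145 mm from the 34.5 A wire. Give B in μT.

Each long wire gives B = μ₀I/(2πd). Distances are d₁ = 0.145 m and d₂ = 0.124 m.
B₁ = 4.76×10⁻⁵ T, B₂ = 2.92×10⁻⁵ T.
Between antiparallel currents both contributions point the same way, so they add. B = B₁ + B₂ = 4.76×10⁻⁵ + 2.92×10⁻⁵ = 7.68×10⁻⁵ T.

B ≈ 76.8 μT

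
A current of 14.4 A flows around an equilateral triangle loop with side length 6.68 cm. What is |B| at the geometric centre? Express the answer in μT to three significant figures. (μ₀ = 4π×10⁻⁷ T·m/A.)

Each side is a finite straight segment at perpendicular distance d = a/(2 tan(π/3)) = 0.01928 m from the centre, with end-angles ±π/3.
One side contributes B₁ = (μ₀I/4πd)·2 sin(π/3) = 1.29×10⁻⁴ T.
All 3 sides add in the same direction: B = 3 × 1.29×10⁻⁴ = 3.88×10⁻⁴ T.

B ≈ 388 μT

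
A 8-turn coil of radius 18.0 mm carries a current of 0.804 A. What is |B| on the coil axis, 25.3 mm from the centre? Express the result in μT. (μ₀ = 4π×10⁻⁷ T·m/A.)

For an N-turn flat coil, B = Nμ₀IR²/[2(R²+z²)^(3/2)] with R = 0.018 m, z = 0.0253 m.
B = 8 × 5.47×10⁻⁶ T = 4.37×10⁻⁵ T.

B ≈ 43.7 μT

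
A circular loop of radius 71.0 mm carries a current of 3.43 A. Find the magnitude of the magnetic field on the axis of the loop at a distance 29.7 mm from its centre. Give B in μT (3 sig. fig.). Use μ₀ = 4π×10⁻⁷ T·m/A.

B ≈ 23.8 μT

On the axis of a circular loop, B = μ₀IR² / [2(R²+z²)^(3/2)].
R² + z² = (0.071)² + (0.0297)² = 0.005923 m², and (R²+z²)^(3/2) = 4.56×10⁻⁴ m³.
B = (4π×10⁻⁷ × 3.43 × 0.005041) / (2 × 4.56×10⁻⁴) = 2.38×10⁻⁵ T.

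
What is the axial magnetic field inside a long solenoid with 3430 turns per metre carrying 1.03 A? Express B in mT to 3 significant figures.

Inside a long solenoid, B = μ₀nI with n = 3430 turns/m.
B = 4π×10⁻⁷ × 3430 × 1.03 = 4.44×10⁻³ T.

B ≈ 4.44 mT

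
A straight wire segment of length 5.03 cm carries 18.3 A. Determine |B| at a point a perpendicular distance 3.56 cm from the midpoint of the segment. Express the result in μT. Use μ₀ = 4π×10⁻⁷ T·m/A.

B ≈ 59.3 μT

For a finite straight segment, B = (μ₀I/4πd)(sinθ₁ + sinθ₂), where θ₁, θ₂ are the angles from the perpendicular to each end.
The perpendicular from the point meets the wire at its midpoint, so each end is L/2 = 0.02515 m away along the wire.
sinθ₁ = 0.02515/√(0.02515²+0.0356²) = 0.5770; sinθ₂ = 0.02515/√(0.02515²+0.0356²) = 0.5770.
B = (4π×10⁻⁷ × 18.3) / (4π × 0.0356) × (0.5770 + 0.5770) = 5.93×10⁻⁵ T.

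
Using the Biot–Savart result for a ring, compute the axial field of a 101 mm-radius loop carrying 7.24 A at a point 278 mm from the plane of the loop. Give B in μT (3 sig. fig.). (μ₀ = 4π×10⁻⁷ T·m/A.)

B ≈ 1.79 μT

On the axis of a circular loop, B = μ₀IR² / [2(R²+z²)^(3/2)].
R² + z² = (0.101)² + (0.278)² = 0.08749 m², and (R²+z²)^(3/2) = 2.59×10⁻² m³.
B = (4π×10⁻⁷ × 7.24 × 0.0102) / (2 × 2.59×10⁻²) = 1.79×10⁻⁶ T.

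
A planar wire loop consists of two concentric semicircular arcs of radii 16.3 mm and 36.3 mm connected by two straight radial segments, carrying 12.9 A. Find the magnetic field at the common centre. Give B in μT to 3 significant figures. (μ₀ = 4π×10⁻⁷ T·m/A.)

B ≈ 137 μT

The radial connectors point toward the centre, so dl × r̂ = 0 and they contribute nothing.
Each semicircle gives μ₀I/(4R): inner arc 2.49×10⁻⁴ T, outer arc 1.12×10⁻⁴ T.
The two arcs carry current in opposite angular senses, so their fields oppose: B = |2.49×10⁻⁴ − 1.12×10⁻⁴| = 1.37×10⁻⁴ T.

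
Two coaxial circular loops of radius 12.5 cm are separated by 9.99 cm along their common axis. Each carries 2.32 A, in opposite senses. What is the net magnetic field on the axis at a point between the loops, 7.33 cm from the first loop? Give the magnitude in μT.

B ≈ 3.43 μT

Each loop contributes B = μ₀IR²/[2(R²+z²)^(3/2)] on the axis, with z measured from that loop.
Loop 1 (z = 0.0733 m): B₁ = 7.49×10⁻⁶ T. Loop 2 (z = 0.0266 m): B₂ = 1.09×10⁻⁵ T.
The fields oppose: B = |B₁ − B₂| = 3.43×10⁻⁶ T.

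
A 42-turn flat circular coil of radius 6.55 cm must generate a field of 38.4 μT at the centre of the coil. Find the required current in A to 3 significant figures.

For an N-turn coil, B = Nμ₀I/(2R) with R = 0.0655 m, so I = 2RB/(Nμ₀) = 2 × 0.0655 × 3.84×10⁻⁵ / (42 × 4π×10⁻⁷) = 9.53×10⁻² A.

I ≈ 0.0953 A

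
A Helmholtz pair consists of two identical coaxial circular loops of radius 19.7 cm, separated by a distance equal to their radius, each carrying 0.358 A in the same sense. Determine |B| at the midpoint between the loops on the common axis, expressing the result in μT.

B ≈ 1.63 μT

Each loop contributes B = μ₀IR²/[2(R²+z²)^(3/2)] on the axis, with z measured from that loop.
Loop 1 (z = 0.0985 m): B₁ = 8.17×10⁻⁷ T. Loop 2 (z = 0.0985 m): B₂ = 8.17×10⁻⁷ T.
The fields add: B = B₁ + B₂ = 1.63×10⁻⁶ T.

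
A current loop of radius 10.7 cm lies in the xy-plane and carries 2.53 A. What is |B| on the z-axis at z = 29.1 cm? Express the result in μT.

B ≈ 0.611 μT

On the axis of a circular loop, B = μ₀IR² / [2(R²+z²)^(3/2)].
R² + z² = (0.107)² + (0.291)² = 0.09613 m², and (R²+z²)^(3/2) = 2.98×10⁻² m³.
B = (4π×10⁻⁷ × 2.53 × 0.01145) / (2 × 2.98×10⁻²) = 6.11×10⁻⁷ T.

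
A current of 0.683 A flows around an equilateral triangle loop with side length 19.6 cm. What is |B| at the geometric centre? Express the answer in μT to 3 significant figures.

Each side is a finite straight segment at perpendicular distance d = a/(2 tan(π/3)) = 0.05658 m from the centre, with end-angles ±π/3.
One side contributes B₁ = (μ₀I/4πd)·2 sin(π/3) = 2.09×10⁻⁶ T.
All 3 sides add in the same direction: B = 3 × 2.09×10⁻⁶ = 6.27×10⁻⁶ T.

B ≈ 6.27 μT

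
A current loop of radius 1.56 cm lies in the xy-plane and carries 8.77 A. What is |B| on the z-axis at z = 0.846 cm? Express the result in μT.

B ≈ 240 μT

On the axis of a circular loop, B = μ₀IR² / [2(R²+z²)^(3/2)].
R² + z² = (0.0156)² + (0.00846)² = 0.0003149 m², and (R²+z²)^(3/2) = 5.59×10⁻⁶ m³.
B = (4π×10⁻⁷ × 8.77 × 0.0002434) / (2 × 5.59×10⁻⁶) = 2.40×10⁻⁴ T.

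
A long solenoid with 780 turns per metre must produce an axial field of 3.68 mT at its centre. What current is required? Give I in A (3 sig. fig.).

Inside a long solenoid B = μ₀nI with n = 780 m⁻¹, so I = B/(μ₀n).
I = 3.68×10⁻³ / (4π×10⁻⁷ × 780) = 3.75 A.

I ≈ 3.75 A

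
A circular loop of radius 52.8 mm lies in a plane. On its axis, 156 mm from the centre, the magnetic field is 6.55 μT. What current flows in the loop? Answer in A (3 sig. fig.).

On the axis of a loop, B = μ₀IR²/[2(R²+z²)^(3/2)], so I = 2B(R²+z²)^(3/2)/(μ₀R²).
R² + z² = 0.002788 + 0.02434 = 0.02712 m²; raised to 3/2 gives 4.47×10⁻³ m³.
I = 2 × 6.55×10⁻⁶ × 4.47×10⁻³ / (1.26×10⁻⁶ × 0.002788) = 16.7 A.

I ≈ 16.7 A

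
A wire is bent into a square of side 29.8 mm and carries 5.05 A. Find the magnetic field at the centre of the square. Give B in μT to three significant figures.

Each side is a finite straight segment at perpendicular distance d = a/(2 tan(π/4)) = 0.0149 m from the centre, with end-angles ±π/4.
One side contributes B₁ = (μ₀I/4πd)·2 sin(π/4) = 4.79×10⁻⁵ T.
All 4 sides add in the same direction: B = 4 × 4.79×10⁻⁵ = 1.92×10⁻⁴ T.

B ≈ 192 μT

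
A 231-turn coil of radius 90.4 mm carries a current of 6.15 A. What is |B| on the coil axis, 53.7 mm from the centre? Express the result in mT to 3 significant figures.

For an N-turn flat coil, B = Nμ₀IR²/[2(R²+z²)^(3/2)] with R = 0.0904 m, z = 0.0537 m.
B = 231 × 2.72×10⁻⁵ T = 6.28×10⁻³ T.

B ≈ 6.28 mT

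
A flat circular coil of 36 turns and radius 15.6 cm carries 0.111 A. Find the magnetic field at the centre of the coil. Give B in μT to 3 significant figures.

B ≈ 16.1 μT

For an N-turn flat coil, B = Nμ₀I/(2R) with R = 0.156 m.
B = 36 × 4.47×10⁻⁷ T = 1.61×10⁻⁵ T.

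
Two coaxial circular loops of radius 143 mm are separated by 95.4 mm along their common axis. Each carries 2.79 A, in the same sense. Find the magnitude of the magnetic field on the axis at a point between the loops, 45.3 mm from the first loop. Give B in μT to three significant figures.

Each loop contributes B = μ₀IR²/[2(R²+z²)^(3/2)] on the axis, with z measured from that loop.
Loop 1 (z = 0.0453 m): B₁ = 1.06×10⁻⁵ T. Loop 2 (z = 0.0501 m): B₂ = 1.03×10⁻⁵ T.
The fields add: B = B₁ + B₂ = 2.09×10⁻⁵ T.

B ≈ 20.9 μT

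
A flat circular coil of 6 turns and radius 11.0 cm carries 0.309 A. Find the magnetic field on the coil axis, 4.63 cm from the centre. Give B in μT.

B ≈ 8.29 μT

For an N-turn flat coil, B = Nμ₀IR²/[2(R²+z²)^(3/2)] with R = 0.11 m, z = 0.0463 m.
B = 6 × 1.38×10⁻⁶ T = 8.29×10⁻⁶ T.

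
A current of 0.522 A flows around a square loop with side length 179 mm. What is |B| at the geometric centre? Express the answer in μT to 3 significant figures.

Each side is a finite straight segment at perpendicular distance d = a/(2 tan(π/4)) = 0.0895 m from the centre, with end-angles ±π/4.
One side contributes B₁ = (μ₀I/4πd)·2 sin(π/4) = 8.25×10⁻⁷ T.
All 4 sides add in the same direction: B = 4 × 8.25×10⁻⁷ = 3.30×10⁻⁶ T.

B ≈ 3.30 μT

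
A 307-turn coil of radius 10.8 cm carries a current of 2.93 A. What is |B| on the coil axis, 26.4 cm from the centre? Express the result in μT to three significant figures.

B ≈ 284 μT

For an N-turn flat coil, B = Nμ₀IR²/[2(R²+z²)^(3/2)] with R = 0.108 m, z = 0.264 m.
B = 307 × 9.25×10⁻⁷ T = 2.84×10⁻⁴ T.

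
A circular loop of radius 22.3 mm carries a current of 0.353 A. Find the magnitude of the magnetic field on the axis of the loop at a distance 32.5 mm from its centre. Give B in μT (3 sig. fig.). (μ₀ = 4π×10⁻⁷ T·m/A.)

B ≈ 1.80 μT

On the axis of a circular loop, B = μ₀IR² / [2(R²+z²)^(3/2)].
R² + z² = (0.0223)² + (0.0325)² = 0.001554 m², and (R²+z²)^(3/2) = 6.12×10⁻⁵ m³.
B = (4π×10⁻⁷ × 0.353 × 0.0004973) / (2 × 6.12×10⁻⁵) = 1.80×10⁻⁶ T.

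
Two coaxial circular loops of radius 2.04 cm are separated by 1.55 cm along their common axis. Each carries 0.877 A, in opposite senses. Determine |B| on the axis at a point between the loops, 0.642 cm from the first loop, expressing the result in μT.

Each loop contributes B = μ₀IR²/[2(R²+z²)^(3/2)] on the axis, with z measured from that loop.
Loop 1 (z = 0.00642 m): B₁ = 2.34×10⁻⁵ T. Loop 2 (z = 0.00908 m): B₂ = 2.06×10⁻⁵ T.
The fields oppose: B = |B₁ − B₂| = 2.85×10⁻⁶ T.

B ≈ 2.85 μT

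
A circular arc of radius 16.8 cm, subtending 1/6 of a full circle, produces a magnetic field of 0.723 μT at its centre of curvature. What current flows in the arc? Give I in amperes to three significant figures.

I ≈ 1.16 A

For a circular arc, B = μ₀Iφ/(4πR) with φ in radians; here φ = 1.047 rad.
So I = 4πRB/(μ₀φ) = 4π × 0.168 × 7.23×10⁻⁷ / (4π×10⁻⁷ × 1.047) = 1.16 A.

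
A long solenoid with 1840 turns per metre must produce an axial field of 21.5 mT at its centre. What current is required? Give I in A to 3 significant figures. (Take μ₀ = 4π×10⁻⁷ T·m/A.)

I ≈ 9.30 A

Inside a long solenoid B = μ₀nI with n = 1840 m⁻¹, so I = B/(μ₀n).
I = 2.15×10⁻² / (4π×10⁻⁷ × 1840) = 9.30 A.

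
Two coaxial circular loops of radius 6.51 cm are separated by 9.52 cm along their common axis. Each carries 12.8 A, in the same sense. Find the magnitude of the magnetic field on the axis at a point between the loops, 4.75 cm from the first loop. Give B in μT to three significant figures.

B ≈ 130 μT

Each loop contributes B = μ₀IR²/[2(R²+z²)^(3/2)] on the axis, with z measured from that loop.
Loop 1 (z = 0.0475 m): B₁ = 6.51×10⁻⁵ T. Loop 2 (z = 0.0477 m): B₂ = 6.48×10⁻⁵ T.
The fields add: B = B₁ + B₂ = 1.30×10⁻⁴ T.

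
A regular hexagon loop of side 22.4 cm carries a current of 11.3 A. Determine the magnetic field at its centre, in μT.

Each side is a finite straight segment at perpendicular distance d = a/(2 tan(π/6)) = 0.194 m from the centre, with end-angles ±π/6.
One side contributes B₁ = (μ₀I/4πd)·2 sin(π/6) = 5.83×10⁻⁶ T.
All 6 sides add in the same direction: B = 6 × 5.83×10⁻⁶ = 3.50×10⁻⁵ T.

B ≈ 35.0 μT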